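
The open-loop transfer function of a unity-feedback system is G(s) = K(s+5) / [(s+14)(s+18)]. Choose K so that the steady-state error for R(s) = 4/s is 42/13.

12

No free integrators in G(s): this is a type 0 system.
K_p = lim_{s→0} G(s) = K·5 / (14·18) = (5/252)·K.
e_ss = 4/(1 + K_p) = 42/13 ⇒ 1 + (5/252)·K = 26/21 ⇒ K = 12.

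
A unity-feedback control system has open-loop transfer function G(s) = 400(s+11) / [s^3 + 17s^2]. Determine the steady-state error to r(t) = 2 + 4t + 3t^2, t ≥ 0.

The denominator has no term below 17s^2 — 2 poles at s=0, type 2. Treating each term separately:
  • 2: tracked with zero error.
  • 4t: tracked with zero error.
  • 3t^2: e_ss = 6/K_a with K_a=4400/17 → 51/2200.
Total e_ss = 51/2200.

51/2200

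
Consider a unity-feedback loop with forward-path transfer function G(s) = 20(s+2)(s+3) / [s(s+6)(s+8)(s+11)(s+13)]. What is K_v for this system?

5/286

System type = 1 (one pole at s=0).
K_v = lim_{s→0} s·G(s) = 20·2·3 / (6·8·11·13) = 5/286.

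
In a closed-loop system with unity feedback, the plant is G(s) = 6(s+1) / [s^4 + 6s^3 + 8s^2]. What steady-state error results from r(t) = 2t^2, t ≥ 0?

16/3

Factoring s^2 from the denominator leaves a polynomial with constant term 8, so the system is type 2.
K_a = lim_{s→0} s^2·G(s) = 6·1 / 8 = 0.75.
r(t) = 2t^2 gives R(s) = 4/s^3.
e_ss = 4/K_a = 4/0.75 = 16/3.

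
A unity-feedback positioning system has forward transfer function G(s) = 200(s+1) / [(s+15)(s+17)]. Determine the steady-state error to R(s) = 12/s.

612/91

The open loop has no poles at the origin → type 0 system.
K_p = lim_{s→0} G(s) = 200·1 / (15·17) = 40/51.
e_ss = 12/(1 + K_p) = 12/(91/51) = 612/91.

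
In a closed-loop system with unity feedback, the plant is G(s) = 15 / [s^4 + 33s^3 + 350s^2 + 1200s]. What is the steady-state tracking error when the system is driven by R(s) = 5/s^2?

The denominator has no term below 1200s — 1 pole at s=0, type 1.
K_v = lim_{s→0} s·G(s) = 15 / 1200 = 0.0125.
e_ss = 5/K_v = 5/0.0125 = 400.

400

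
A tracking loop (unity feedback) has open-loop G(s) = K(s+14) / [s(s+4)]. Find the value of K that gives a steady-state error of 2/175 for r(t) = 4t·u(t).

One free integrator in G(s): this is a type 1 system.
K_v = lim_{s→0} s·G(s) = K·14 / (4) = 3.5·K.
e_ss = 4/K_v = 2/175 ⇒ K_v = 350 ⇒ K = 350/3.5 = 100.

100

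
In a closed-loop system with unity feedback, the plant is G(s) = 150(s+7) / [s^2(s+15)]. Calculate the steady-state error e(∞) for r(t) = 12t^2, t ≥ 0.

G(s) has two factors of s in the denominator, so the system is type 2.
K_a = lim_{s→0} s^2·G(s) = 150·7 / (15) = 70.
r(t) = 12t^2 gives R(s) = 24/s^3.
e_ss = 24/K_a = 24/70 = 12/35.

12/35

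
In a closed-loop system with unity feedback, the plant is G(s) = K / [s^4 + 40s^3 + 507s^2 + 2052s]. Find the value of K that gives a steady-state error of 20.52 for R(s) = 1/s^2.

100

Factoring s from the denominator leaves a polynomial with constant term 2052, so the system is type 1.
K_v = lim_{s→0} s·G(s) = K / 2052 = (1/2052)·K.
e_ss = 1/K_v = 20.52 ⇒ K_v = 25/513 ⇒ K = (25/513)/(1/2052) = 100.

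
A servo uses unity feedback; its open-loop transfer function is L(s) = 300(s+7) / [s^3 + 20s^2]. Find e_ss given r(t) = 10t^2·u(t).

Lowest-order denominator term is 20s^2, so the open loop has 2 poles at the origin → type 2 system.
K_a = lim_{s→0} s^2·L(s) = 300·7 / 20 = 105.
r(t) = 10t^2 gives R(s) = 20/s^3.
e_ss = 20/K_a = 20/105 = 4/21.

4/21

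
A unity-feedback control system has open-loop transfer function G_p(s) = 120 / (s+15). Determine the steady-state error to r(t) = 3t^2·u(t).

infinity

No free integrators in G_p(s): this is a type 0 system.
K_a = lim_{s→0} s^2·G_p(s) = 0; the steady-state error to this parabolic input grows without bound.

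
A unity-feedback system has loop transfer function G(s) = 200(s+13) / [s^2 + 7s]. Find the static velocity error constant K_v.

Lowest-order denominator term is 7s, so the open loop has 1 pole at the origin → type 1 system.
K_v = lim_{s→0} s·G(s) = 200·13 / 7 = 2600/7.

2600/7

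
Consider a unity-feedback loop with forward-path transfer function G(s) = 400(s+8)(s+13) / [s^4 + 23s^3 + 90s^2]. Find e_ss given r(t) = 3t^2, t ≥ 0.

The denominator has no term below 90s^2 — 2 poles at s=0, type 2.
K_a = lim_{s→0} s^2·G(s) = 400·8·13 / 90 = 4160/9.
r(t) = 3t^2 gives R(s) = 6/s^3.
e_ss = 6/K_a = 6/(4160/9) = 27/2080.

27/2080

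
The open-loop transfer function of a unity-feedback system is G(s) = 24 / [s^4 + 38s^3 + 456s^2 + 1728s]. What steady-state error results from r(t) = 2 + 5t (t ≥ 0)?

Factoring s from the denominator leaves a polynomial with constant term 1728, so the system is type 1. Treating each term separately:
  • 2: tracked with zero error.
  • 5t: e_ss = 5/K_v with K_v=1/72 → 360.
Total e_ss = 360.

360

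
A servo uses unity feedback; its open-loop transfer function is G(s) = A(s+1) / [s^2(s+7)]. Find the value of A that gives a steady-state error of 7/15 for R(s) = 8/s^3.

Two free integrators in G(s): this is a type 2 system.
K_a = lim_{s→0} s^2·G(s) = A·1 / (7) = (1/7)·A.
e_ss = 8/K_a = 7/15 ⇒ K_a = 120/7 ⇒ A = (120/7)/(1/7) = 120.

120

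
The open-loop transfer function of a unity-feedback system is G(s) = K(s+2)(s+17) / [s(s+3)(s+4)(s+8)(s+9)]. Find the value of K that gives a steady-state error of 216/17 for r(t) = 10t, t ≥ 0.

One free integrator in G(s): this is a type 1 system.
K_v = lim_{s→0} s·G(s) = K·2·17 / (3·4·8·9) = (17/432)·K.
e_ss = 10/K_v = 216/17 ⇒ K_v = 85/108 ⇒ K = (85/108)/(17/432) = 20.

20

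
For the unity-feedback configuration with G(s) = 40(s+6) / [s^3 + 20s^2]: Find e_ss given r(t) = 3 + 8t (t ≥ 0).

0

Factoring s^2 from the denominator leaves a polynomial with constant term 20, so the system is type 2. Treating each term separately:
  • 3: tracked with zero error.
  • 8t: tracked with zero error.
Total e_ss = 0.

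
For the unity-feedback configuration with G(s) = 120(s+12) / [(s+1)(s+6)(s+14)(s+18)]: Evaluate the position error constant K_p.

20/21

No free integrators in G(s): this is a type 0 system.
K_p = lim_{s→0} G(s) = 120·12 / (1·6·14·18) = 20/21.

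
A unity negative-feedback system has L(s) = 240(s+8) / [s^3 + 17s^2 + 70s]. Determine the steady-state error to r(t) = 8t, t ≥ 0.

Factoring s from the denominator leaves a polynomial with constant term 70, so the system is type 1.
K_v = lim_{s→0} s·L(s) = 240·8 / 70 = 192/7.
e_ss = 8/K_v = 8/(192/7) = 7/24.

7/24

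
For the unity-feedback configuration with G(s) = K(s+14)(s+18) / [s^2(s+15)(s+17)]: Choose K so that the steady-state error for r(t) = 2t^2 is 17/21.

5

System type = 2 (two poles at s=0).
K_a = lim_{s→0} s^2·G(s) = K·14·18 / (15·17) = (84/85)·K.
e_ss = 4/K_a = 17/21 ⇒ K_a = 84/17 ⇒ K = (84/17)/(84/85) = 5.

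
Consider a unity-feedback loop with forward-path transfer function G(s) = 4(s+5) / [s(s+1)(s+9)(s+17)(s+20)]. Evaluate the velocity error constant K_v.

One free integrator in G(s): this is a type 1 system.
K_v = lim_{s→0} s·G(s) = 4·5 / (1·9·17·20) = 1/153.

1/153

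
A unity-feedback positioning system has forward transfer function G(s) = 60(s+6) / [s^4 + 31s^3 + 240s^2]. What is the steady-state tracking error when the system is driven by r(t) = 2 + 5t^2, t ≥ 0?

20/3

Factoring s^2 from the denominator leaves a polynomial with constant term 240, so the system is type 2. Taking each input component in turn:
  • 2: tracked with zero error.
  • 5t^2: e_ss = 10/K_a with K_a=1.5 → 20/3.
Total e_ss = 20/3.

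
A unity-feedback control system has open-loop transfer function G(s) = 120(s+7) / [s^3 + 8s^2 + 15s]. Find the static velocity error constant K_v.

56

Lowest-order denominator term is 15s, so the open loop has 1 pole at the origin → type 1 system.
K_v = lim_{s→0} s·G(s) = 120·7 / 15 = 56.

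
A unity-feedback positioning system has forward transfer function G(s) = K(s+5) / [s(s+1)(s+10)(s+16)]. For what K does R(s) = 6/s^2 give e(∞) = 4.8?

40

One free integrator in G(s): this is a type 1 system.
K_v = lim_{s→0} s·G(s) = K·5 / (1·10·16) = (1/32)·K.
e_ss = 6/K_v = 4.8 ⇒ K_v = 1.25 ⇒ K = 1.25/(1/32) = 40.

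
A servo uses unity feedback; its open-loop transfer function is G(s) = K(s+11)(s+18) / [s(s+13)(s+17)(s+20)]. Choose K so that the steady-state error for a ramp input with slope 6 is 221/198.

G(s) has one factor of s in the denominator, so the system is type 1.
K_v = lim_{s→0} s·G(s) = K·11·18 / (13·17·20) = (99/2210)·K.
e_ss = 6/K_v = 221/198 ⇒ K_v = 1188/221 ⇒ K = (1188/221)/(99/2210) = 120.

120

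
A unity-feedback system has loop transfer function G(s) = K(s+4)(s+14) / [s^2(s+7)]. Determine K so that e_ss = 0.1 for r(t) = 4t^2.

10

G(s) has two factors of s in the denominator, so the system is type 2.
K_a = lim_{s→0} s^2·G(s) = K·4·14 / (7) = 8·K.
e_ss = 8/K_a = 0.1 ⇒ K_a = 80 ⇒ K = 80/8 = 10.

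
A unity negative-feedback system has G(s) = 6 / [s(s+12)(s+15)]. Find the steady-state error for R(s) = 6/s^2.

G(s) has one factor of s in the denominator, so the system is type 1.
K_v = lim_{s→0} s·G(s) = 6 / (12·15) = 1/30.
e_ss = 6/K_v = 6/(1/30) = 180.

180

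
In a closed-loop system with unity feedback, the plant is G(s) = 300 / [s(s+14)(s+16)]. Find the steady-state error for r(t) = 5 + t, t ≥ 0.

System type = 1 (one pole at s=0). Taking each input component in turn:
  • 5: tracked with zero error.
  • t: e_ss = 1/K_v with K_v=75/56 → 56/75.
Total e_ss = 56/75.

56/75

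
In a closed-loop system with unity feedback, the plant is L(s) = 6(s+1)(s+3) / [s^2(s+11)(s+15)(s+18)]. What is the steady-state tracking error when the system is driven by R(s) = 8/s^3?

System type = 2 (two poles at s=0).
K_a = lim_{s→0} s^2·L(s) = 6·1·3 / (11·15·18) = 1/165.
r(t) = 4t^2 gives R(s) = 8/s^3.
e_ss = 8/K_a = 8/(1/165) = 1320.

1320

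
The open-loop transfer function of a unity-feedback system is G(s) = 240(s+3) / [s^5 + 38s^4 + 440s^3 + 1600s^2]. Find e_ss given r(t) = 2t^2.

Factoring s^2 from the denominator leaves a polynomial with constant term 1600, so the system is type 2.
K_a = lim_{s→0} s^2·G(s) = 240·3 / 1600 = 0.45.
r(t) = 2t^2 gives R(s) = 4/s^3.
e_ss = 4/K_a = 4/0.45 = 80/9.

80/9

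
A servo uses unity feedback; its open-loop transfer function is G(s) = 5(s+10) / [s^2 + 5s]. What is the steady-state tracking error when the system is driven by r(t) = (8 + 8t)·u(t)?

0.8

The denominator has no term below 5s — 1 pole at s=0, type 1. By superposition:
  • 8: tracked with zero error.
  • 8t: e_ss = 8/K_v with K_v=10 → 0.8.
Total e_ss = 0.8.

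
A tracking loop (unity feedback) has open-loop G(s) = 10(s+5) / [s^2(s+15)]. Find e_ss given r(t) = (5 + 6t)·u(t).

System type = 2 (two poles at s=0). Taking each input component in turn:
  • 5: tracked with zero error.
  • 6t: tracked with zero error.
Total e_ss = 0.

0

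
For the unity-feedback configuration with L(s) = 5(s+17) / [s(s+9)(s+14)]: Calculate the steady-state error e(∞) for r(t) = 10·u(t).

0

L(s) has one factor of s in the denominator, so the system is type 1.
A type-1 system has K_p = ∞, so it tracks a step input with zero steady-state error.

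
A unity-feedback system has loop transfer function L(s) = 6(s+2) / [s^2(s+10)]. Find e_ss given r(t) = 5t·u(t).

0

Two free integrators in L(s): this is a type 2 system.
K_v = ∞ for a type-2 system; e_ss to a ramp is zero.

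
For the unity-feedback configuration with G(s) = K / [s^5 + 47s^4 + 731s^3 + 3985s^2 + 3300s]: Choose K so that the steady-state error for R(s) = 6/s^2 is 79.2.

Lowest-order denominator term is 3300s, so the open loop has 1 pole at the origin → type 1 system.
K_v = lim_{s→0} s·G(s) = K / 3300 = (1/3300)·K.
e_ss = 6/K_v = 79.2 ⇒ K_v = 5/66 ⇒ K = (5/66)/(1/3300) = 250.

250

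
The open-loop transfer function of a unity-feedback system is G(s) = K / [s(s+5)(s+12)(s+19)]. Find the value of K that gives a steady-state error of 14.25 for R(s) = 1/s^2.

80

System type = 1 (one pole at s=0).
K_v = lim_{s→0} s·G(s) = K / (5·12·19) = (1/1140)·K.
e_ss = 1/K_v = 14.25 ⇒ K_v = 4/57 ⇒ K = (4/57)/(1/1140) = 80.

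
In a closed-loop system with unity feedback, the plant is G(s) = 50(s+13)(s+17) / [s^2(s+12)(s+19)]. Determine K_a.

G(s) has two factors of s in the denominator, so the system is type 2.
K_a = lim_{s→0} s^2·G(s) = 50·13·17 / (12·19) = 5525/114.

5525/114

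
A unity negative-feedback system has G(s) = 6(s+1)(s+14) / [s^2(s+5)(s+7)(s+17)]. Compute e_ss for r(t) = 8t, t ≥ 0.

The open loop has two poles at the origin → type 2 system.
K_v = ∞ for a type-2 system; e_ss to a ramp is zero.

0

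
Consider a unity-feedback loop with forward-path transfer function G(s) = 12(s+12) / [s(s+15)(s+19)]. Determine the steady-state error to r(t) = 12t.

G(s) has one factor of s in the denominator, so the system is type 1.
K_v = lim_{s→0} s·G(s) = 12·12 / (15·19) = 48/95.
e_ss = 12/K_v = 12/(48/95) = 23.75.

23.75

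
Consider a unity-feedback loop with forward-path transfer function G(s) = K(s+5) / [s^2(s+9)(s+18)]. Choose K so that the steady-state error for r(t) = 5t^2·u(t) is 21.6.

15

The open loop has two poles at the origin → type 2 system.
K_a = lim_{s→0} s^2·G(s) = K·5 / (9·18) = (5/162)·K.
e_ss = 10/K_a = 21.6 ⇒ K_a = 25/54 ⇒ K = (25/54)/(5/162) = 15.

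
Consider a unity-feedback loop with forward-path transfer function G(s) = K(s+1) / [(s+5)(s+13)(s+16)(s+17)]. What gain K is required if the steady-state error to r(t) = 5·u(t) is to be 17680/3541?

25

No free integrators in G(s): this is a type 0 system.
K_p = lim_{s→0} G(s) = K·1 / (5·13·16·17) = (1/17680)·K.
e_ss = 5/(1 + K_p) = 17680/3541 ⇒ 1 + (1/17680)·K = 3541/3536 ⇒ K = 25.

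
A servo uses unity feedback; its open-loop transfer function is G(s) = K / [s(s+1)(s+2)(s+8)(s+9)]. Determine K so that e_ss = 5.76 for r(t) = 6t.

150

The open loop has one pole at the origin → type 1 system.
K_v = lim_{s→0} s·G(s) = K / (1·2·8·9) = (1/144)·K.
e_ss = 6/K_v = 5.76 ⇒ K_v = 25/24 ⇒ K = (25/24)/(1/144) = 150.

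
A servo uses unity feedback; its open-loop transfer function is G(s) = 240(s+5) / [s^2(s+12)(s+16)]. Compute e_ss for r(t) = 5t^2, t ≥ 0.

1.6

The open loop has two poles at the origin → type 2 system.
K_a = lim_{s→0} s^2·G(s) = 240·5 / (12·16) = 6.25.
r(t) = 5t^2 gives R(s) = 10/s^3.
e_ss = 10/K_a = 10/6.25 = 1.6.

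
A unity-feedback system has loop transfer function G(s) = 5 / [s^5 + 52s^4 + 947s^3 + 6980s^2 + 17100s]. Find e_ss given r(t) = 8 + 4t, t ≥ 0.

Lowest-order denominator term is 17100s, so the open loop has 1 pole at the origin → type 1 system. Taking each input component in turn:
  • 8: tracked with zero error.
  • 4t: e_ss = 4/K_v with K_v=1/3420 → 13680.
Total e_ss = 13680.

13680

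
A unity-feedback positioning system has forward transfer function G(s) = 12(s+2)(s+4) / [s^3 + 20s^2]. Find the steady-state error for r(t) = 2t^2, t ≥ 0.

The denominator has no term below 20s^2 — 2 poles at s=0, type 2.
K_a = lim_{s→0} s^2·G(s) = 12·2·4 / 20 = 4.8.
r(t) = 2t^2 gives R(s) = 4/s^3.
e_ss = 4/K_a = 4/4.8 = 5/6.

5/6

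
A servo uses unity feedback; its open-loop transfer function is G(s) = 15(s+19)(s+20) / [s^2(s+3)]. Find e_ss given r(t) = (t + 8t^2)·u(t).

4/475

System type = 2 (two poles at s=0). Taking each input component in turn:
  • t: tracked with zero error.
  • 8t^2: e_ss = 16/K_a with K_a=1900 → 4/475.
Total e_ss = 4/475.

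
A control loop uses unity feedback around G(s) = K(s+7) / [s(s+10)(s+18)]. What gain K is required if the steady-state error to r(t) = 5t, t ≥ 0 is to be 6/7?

150

One free integrator in G(s): this is a type 1 system.
K_v = lim_{s→0} s·G(s) = K·7 / (10·18) = (7/180)·K.
e_ss = 5/K_v = 6/7 ⇒ K_v = 35/6 ⇒ K = (35/6)/(7/180) = 150.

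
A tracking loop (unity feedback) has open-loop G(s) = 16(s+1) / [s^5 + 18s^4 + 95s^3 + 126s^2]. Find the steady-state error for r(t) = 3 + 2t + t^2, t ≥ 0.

The denominator has no term below 126s^2 — 2 poles at s=0, type 2. By superposition:
  • 3: tracked with zero error.
  • 2t: tracked with zero error.
  • t^2: e_ss = 2/K_a with K_a=8/63 → 15.75.
Total e_ss = 15.75.

15.75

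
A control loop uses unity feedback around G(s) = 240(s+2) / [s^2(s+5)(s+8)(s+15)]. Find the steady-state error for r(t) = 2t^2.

Two free integrators in G(s): this is a type 2 system.
K_a = lim_{s→0} s^2·G(s) = 240·2 / (5·8·15) = 0.8.
r(t) = 2t^2 gives R(s) = 4/s^3.
e_ss = 4/K_a = 4/0.8 = 5.

5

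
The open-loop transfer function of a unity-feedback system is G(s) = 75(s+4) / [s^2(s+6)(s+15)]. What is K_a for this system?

System type = 2 (two poles at s=0).
K_a = lim_{s→0} s^2·G(s) = 75·4 / (6·15) = 10/3.

10/3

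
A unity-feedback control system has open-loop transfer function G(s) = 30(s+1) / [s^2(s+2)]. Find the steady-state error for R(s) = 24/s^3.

G(s) has two factors of s in the denominator, so the system is type 2.
K_a = lim_{s→0} s^2·G(s) = 30·1 / (2) = 15.
r(t) = 12t^2 gives R(s) = 24/s^3.
e_ss = 24/K_a = 24/15 = 1.6.

1.6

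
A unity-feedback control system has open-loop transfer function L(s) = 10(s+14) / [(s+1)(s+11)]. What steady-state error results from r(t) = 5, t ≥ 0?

System type = 0 (no poles at s=0).
K_p = lim_{s→0} L(s) = 10·14 / (1·11) = 140/11.
e_ss = 5/(1 + K_p) = 5/(151/11) = 55/151.

55/151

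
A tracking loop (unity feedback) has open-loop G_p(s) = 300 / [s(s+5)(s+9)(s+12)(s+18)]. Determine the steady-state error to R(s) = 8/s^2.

G_p(s) has one factor of s in the denominator, so the system is type 1.
K_v = lim_{s→0} s·G_p(s) = 300 / (5·9·12·18) = 5/162.
e_ss = 8/K_v = 8/(5/162) = 259.2.

259.2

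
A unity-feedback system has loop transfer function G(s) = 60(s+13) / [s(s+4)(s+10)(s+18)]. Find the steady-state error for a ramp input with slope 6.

72/13

G(s) has one factor of s in the denominator, so the system is type 1.
K_v = lim_{s→0} s·G(s) = 60·13 / (4·10·18) = 13/12.
e_ss = 6/K_v = 6/(13/12) = 72/13.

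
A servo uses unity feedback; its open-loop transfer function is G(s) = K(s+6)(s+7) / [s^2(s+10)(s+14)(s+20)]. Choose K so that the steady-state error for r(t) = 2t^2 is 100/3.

8

System type = 2 (two poles at s=0).
K_a = lim_{s→0} s^2·G(s) = K·6·7 / (10·14·20) = 0.015·K.
e_ss = 4/K_a = 100/3 ⇒ K_a = 0.12 ⇒ K = 0.12/0.015 = 8.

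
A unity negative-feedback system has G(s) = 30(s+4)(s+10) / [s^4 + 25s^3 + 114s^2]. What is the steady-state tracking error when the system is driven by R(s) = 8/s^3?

0.76

The denominator has no term below 114s^2 — 2 poles at s=0, type 2.
K_a = lim_{s→0} s^2·G(s) = 30·4·10 / 114 = 200/19.
r(t) = 4t^2 gives R(s) = 8/s^3.
e_ss = 8/K_a = 8/(200/19) = 0.76.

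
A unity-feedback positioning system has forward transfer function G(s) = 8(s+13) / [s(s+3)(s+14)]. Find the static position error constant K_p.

infinity

K_p = lim_{s→0} G(s); with 1 pole at the origin the limit diverges, so K_p = ∞.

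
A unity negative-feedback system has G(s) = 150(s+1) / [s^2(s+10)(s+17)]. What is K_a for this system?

15/17

System type = 2 (two poles at s=0).
K_a = lim_{s→0} s^2·G(s) = 150·1 / (10·17) = 15/17.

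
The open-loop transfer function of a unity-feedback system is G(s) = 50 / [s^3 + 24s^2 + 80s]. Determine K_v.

0.625

The denominator has no term below 80s — 1 pole at s=0, type 1.
K_v = lim_{s→0} s·G(s) = 50 / 80 = 0.625.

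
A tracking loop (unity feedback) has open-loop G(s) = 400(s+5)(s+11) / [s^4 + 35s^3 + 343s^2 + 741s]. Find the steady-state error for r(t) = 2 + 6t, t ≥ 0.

Lowest-order denominator term is 741s, so the open loop has 1 pole at the origin → type 1 system. Treating each term separately:
  • 2: tracked with zero error.
  • 6t: e_ss = 6/K_v with K_v=22000/741 → 2223/11000.
Total e_ss = 2223/11000.

2223/11000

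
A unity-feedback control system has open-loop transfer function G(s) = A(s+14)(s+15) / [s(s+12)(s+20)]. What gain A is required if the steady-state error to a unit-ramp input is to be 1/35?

G(s) has one factor of s in the denominator, so the system is type 1.
K_v = lim_{s→0} s·G(s) = A·14·15 / (12·20) = 0.875·A.
e_ss = 1/K_v = 1/35 ⇒ K_v = 35 ⇒ A = 35/0.875 = 40.

40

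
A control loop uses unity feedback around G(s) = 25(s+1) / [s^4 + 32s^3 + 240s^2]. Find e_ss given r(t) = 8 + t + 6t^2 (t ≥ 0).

Lowest-order denominator term is 240s^2, so the open loop has 2 poles at the origin → type 2 system. Treating each term separately:
  • 8: tracked with zero error.
  • t: tracked with zero error.
  • 6t^2: e_ss = 12/K_a with K_a=5/48 → 115.2.
Total e_ss = 115.2.

115.2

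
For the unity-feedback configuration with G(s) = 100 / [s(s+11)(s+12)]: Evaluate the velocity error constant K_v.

System type = 1 (one pole at s=0).
K_v = lim_{s→0} s·G(s) = 100 / (11·12) = 25/33.

25/33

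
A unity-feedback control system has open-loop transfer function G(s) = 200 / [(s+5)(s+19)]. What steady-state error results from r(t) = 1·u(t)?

19/59

System type = 0 (no poles at s=0).
K_p = lim_{s→0} G(s) = 200 / (5·19) = 40/19.
e_ss = 1/(1 + K_p) = 1/(59/19) = 19/59.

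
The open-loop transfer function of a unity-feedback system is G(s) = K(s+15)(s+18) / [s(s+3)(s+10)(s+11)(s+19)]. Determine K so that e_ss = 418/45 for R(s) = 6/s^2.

The open loop has one pole at the origin → type 1 system.
K_v = lim_{s→0} s·G(s) = K·15·18 / (3·10·11·19) = (9/209)·K.
e_ss = 6/K_v = 418/45 ⇒ K_v = 135/209 ⇒ K = (135/209)/(9/209) = 15.

15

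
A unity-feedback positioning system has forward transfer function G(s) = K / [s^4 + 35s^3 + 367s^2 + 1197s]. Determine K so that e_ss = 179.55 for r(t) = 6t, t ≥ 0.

40

Factoring s from the denominator leaves a polynomial with constant term 1197, so the system is type 1.
K_v = lim_{s→0} s·G(s) = K / 1197 = (1/1197)·K.
e_ss = 6/K_v = 179.55 ⇒ K_v = 40/1197 ⇒ K = (40/1197)/(1/1197) = 40.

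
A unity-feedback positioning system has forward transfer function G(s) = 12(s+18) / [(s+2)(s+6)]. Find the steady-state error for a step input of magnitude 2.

System type = 0 (no poles at s=0).
K_p = lim_{s→0} G(s) = 12·18 / (2·6) = 18.
e_ss = 2/(1 + K_p) = 2/19.

2/19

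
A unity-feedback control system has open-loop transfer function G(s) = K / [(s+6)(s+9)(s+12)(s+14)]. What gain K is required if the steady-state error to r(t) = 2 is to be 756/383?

120

The open loop has no poles at the origin → type 0 system.
K_p = lim_{s→0} G(s) = K / (6·9·12·14) = (1/9072)·K.
e_ss = 2/(1 + K_p) = 756/383 ⇒ 1 + (1/9072)·K = 383/378 ⇒ K = 120.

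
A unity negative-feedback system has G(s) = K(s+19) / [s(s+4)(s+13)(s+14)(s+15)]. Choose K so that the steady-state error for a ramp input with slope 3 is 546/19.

60

One free integrator in G(s): this is a type 1 system.
K_v = lim_{s→0} s·G(s) = K·19 / (4·13·14·15) = (19/10920)·K.
e_ss = 3/K_v = 546/19 ⇒ K_v = 19/182 ⇒ K = (19/182)/(19/10920) = 60.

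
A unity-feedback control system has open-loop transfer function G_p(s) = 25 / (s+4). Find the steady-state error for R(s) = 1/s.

4/29

G_p(s) has no factors of s in the denominator, so the system is type 0.
K_p = lim_{s→0} G_p(s) = 25 / (4) = 6.25.
e_ss = 1/(1 + K_p) = 1/7.25 = 4/29.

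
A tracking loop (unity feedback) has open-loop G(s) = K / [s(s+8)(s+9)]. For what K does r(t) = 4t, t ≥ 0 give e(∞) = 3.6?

80

G(s) has one factor of s in the denominator, so the system is type 1.
K_v = lim_{s→0} s·G(s) = K / (8·9) = (1/72)·K.
e_ss = 4/K_v = 3.6 ⇒ K_v = 10/9 ⇒ K = (10/9)/(1/72) = 80.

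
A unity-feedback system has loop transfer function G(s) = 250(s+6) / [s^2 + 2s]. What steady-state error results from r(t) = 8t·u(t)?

Factoring s from the denominator leaves a polynomial with constant term 2, so the system is type 1.
K_v = lim_{s→0} s·G(s) = 250·6 / 2 = 750.
e_ss = 8/K_v = 8/750 = 4/375.

4/375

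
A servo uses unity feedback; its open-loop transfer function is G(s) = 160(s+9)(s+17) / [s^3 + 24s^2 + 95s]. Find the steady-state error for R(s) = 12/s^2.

19/408

Lowest-order denominator term is 95s, so the open loop has 1 pole at the origin → type 1 system.
K_v = lim_{s→0} s·G(s) = 160·9·17 / 95 = 4896/19.
e_ss = 12/K_v = 12/(4896/19) = 19/408.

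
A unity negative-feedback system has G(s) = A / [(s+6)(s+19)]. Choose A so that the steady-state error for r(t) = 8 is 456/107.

System type = 0 (no poles at s=0).
K_p = lim_{s→0} G(s) = A / (6·19) = (1/114)·A.
e_ss = 8/(1 + K_p) = 456/107 ⇒ 1 + (1/114)·A = 107/57 ⇒ A = 100.

100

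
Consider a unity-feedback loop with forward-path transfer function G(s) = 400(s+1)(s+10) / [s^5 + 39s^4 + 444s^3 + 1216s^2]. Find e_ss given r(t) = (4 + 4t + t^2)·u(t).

0.608

Lowest-order denominator term is 1216s^2, so the open loop has 2 poles at the origin → type 2 system. By superposition:
  • 4: tracked with zero error.
  • 4t: tracked with zero error.
  • t^2: e_ss = 2/K_a with K_a=125/38 → 0.608.
Total e_ss = 0.608.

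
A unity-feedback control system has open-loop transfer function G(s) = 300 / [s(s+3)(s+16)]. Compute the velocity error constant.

6.25

G(s) has one factor of s in the denominator, so the system is type 1.
K_v = lim_{s→0} s·G(s) = 300 / (3·16) = 6.25.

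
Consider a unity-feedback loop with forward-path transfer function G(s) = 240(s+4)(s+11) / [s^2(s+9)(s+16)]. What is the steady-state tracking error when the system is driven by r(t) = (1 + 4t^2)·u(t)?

G(s) has two factors of s in the denominator, so the system is type 2. By superposition:
  • 1: tracked with zero error.
  • 4t^2: e_ss = 8/K_a with K_a=220/3 → 6/55.
Total e_ss = 6/55.

6/55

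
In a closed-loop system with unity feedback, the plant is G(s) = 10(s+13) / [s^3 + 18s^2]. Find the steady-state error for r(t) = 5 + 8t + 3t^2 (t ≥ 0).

Lowest-order denominator term is 18s^2, so the open loop has 2 poles at the origin → type 2 system. Treating each term separately:
  • 5: tracked with zero error.
  • 8t: tracked with zero error.
  • 3t^2: e_ss = 6/K_a with K_a=65/9 → 54/65.
Total e_ss = 54/65.

54/65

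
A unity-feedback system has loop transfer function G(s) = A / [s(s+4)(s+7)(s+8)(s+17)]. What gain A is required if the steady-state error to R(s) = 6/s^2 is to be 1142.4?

20

One free integrator in G(s): this is a type 1 system.
K_v = lim_{s→0} s·G(s) = A / (4·7·8·17) = (1/3808)·A.
e_ss = 6/K_v = 1142.4 ⇒ K_v = 5/952 ⇒ A = (5/952)/(1/3808) = 20.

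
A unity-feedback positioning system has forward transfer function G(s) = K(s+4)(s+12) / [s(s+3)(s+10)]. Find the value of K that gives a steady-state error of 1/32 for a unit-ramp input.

The open loop has one pole at the origin → type 1 system.
K_v = lim_{s→0} s·G(s) = K·4·12 / (3·10) = 1.6·K.
e_ss = 1/K_v = 1/32 ⇒ K_v = 32 ⇒ K = 32/1.6 = 20.

20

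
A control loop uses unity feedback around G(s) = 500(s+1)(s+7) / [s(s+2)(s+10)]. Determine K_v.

The open loop has one pole at the origin → type 1 system.
K_v = lim_{s→0} s·G(s) = 500·1·7 / (2·10) = 175.

175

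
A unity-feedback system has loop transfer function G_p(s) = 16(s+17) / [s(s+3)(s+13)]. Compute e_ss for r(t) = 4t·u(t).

39/68

G_p(s) has one factor of s in the denominator, so the system is type 1.
K_v = lim_{s→0} s·G_p(s) = 16·17 / (3·13) = 272/39.
e_ss = 4/K_v = 4/(272/39) = 39/68.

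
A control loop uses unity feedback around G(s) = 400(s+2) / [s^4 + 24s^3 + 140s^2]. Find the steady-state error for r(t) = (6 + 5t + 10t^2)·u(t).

3.5

The denominator has no term below 140s^2 — 2 poles at s=0, type 2. Taking each input component in turn:
  • 6: tracked with zero error.
  • 5t: tracked with zero error.
  • 10t^2: e_ss = 20/K_a with K_a=40/7 → 3.5.
Total e_ss = 3.5.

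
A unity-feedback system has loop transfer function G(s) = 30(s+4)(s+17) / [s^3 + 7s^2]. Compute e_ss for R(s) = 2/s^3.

The denominator has no term below 7s^2 — 2 poles at s=0, type 2.
K_a = lim_{s→0} s^2·G(s) = 30·4·17 / 7 = 2040/7.
r(t) = t^2 gives R(s) = 2/s^3.
e_ss = 2/K_a = 2/(2040/7) = 7/1020.

7/1020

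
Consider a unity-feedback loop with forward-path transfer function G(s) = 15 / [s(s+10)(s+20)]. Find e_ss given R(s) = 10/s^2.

400/3

System type = 1 (one pole at s=0).
K_v = lim_{s→0} s·G(s) = 15 / (10·20) = 0.075.
e_ss = 10/K_v = 10/0.075 = 400/3.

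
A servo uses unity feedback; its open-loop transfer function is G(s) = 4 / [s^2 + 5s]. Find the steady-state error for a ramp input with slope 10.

The denominator has no term below 5s — 1 pole at s=0, type 1.
K_v = lim_{s→0} s·G(s) = 4 / 5 = 0.8.
e_ss = 10/K_v = 10/0.8 = 12.5.

12.5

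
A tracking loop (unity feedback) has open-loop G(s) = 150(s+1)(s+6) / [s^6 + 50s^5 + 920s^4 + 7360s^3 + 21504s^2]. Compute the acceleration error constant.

Factoring s^2 from the denominator leaves a polynomial with constant term 21504, so the system is type 2.
K_a = lim_{s→0} s^2·G(s) = 150·1·6 / 21504 = 75/1792.

75/1792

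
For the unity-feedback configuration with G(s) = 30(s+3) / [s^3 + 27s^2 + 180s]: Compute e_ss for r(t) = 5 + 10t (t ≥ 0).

Lowest-order denominator term is 180s, so the open loop has 1 pole at the origin → type 1 system. Treating each term separately:
  • 5: tracked with zero error.
  • 10t: e_ss = 10/K_v with K_v=0.5 → 20.
Total e_ss = 20.

20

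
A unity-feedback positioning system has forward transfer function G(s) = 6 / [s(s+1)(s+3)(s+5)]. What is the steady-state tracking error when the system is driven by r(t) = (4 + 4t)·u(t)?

G(s) has one factor of s in the denominator, so the system is type 1. Taking each input component in turn:
  • 4: tracked with zero error.
  • 4t: e_ss = 4/K_v with K_v=0.4 → 10.
Total e_ss = 10.

10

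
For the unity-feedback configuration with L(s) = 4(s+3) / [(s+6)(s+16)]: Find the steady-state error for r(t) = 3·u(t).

No free integrators in L(s): this is a type 0 system.
K_p = lim_{s→0} L(s) = 4·3 / (6·16) = 0.125.
e_ss = 3/(1 + K_p) = 3/1.125 = 8/3.

8/3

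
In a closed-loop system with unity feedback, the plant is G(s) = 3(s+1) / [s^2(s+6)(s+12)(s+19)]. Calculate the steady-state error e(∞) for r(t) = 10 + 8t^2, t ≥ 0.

7296

System type = 2 (two poles at s=0). By superposition:
  • 10: tracked with zero error.
  • 8t^2: e_ss = 16/K_a with K_a=1/456 → 7296.
Total e_ss = 7296.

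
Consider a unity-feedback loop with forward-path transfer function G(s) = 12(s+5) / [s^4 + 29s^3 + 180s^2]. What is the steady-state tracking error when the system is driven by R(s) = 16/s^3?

48

Lowest-order denominator term is 180s^2, so the open loop has 2 poles at the origin → type 2 system.
K_a = lim_{s→0} s^2·G(s) = 12·5 / 180 = 1/3.
r(t) = 8t^2 gives R(s) = 16/s^3.
e_ss = 16/K_a = 16/(1/3) = 48.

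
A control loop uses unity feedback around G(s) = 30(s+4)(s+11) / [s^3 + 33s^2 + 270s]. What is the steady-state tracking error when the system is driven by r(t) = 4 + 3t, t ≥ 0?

Lowest-order denominator term is 270s, so the open loop has 1 pole at the origin → type 1 system. Treating each term separately:
  • 4: tracked with zero error.
  • 3t: e_ss = 3/K_v with K_v=44/9 → 27/44.
Total e_ss = 27/44.

27/44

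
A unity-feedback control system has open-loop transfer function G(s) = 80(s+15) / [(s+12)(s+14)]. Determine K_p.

The open loop has no poles at the origin → type 0 system.
K_p = lim_{s→0} G(s) = 80·15 / (12·14) = 50/7.

50/7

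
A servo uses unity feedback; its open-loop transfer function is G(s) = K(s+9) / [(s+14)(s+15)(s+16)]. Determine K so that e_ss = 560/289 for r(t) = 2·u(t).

12

The open loop has no poles at the origin → type 0 system.
K_p = lim_{s→0} G(s) = K·9 / (14·15·16) = (3/1120)·K.
e_ss = 2/(1 + K_p) = 560/289 ⇒ 1 + (3/1120)·K = 289/280 ⇒ K = 12.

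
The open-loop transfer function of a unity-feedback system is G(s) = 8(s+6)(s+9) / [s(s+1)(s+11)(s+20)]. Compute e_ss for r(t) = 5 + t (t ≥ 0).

One free integrator in G(s): this is a type 1 system. By superposition:
  • 5: tracked with zero error.
  • t: e_ss = 1/K_v with K_v=108/55 → 55/108.
Total e_ss = 55/108.

55/108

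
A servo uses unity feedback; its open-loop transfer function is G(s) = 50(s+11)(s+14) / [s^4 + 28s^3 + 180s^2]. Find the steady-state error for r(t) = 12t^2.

Lowest-order denominator term is 180s^2, so the open loop has 2 poles at the origin → type 2 system.
K_a = lim_{s→0} s^2·G(s) = 50·11·14 / 180 = 385/9.
r(t) = 12t^2 gives R(s) = 24/s^3.
e_ss = 24/K_a = 24/(385/9) = 216/385.

216/385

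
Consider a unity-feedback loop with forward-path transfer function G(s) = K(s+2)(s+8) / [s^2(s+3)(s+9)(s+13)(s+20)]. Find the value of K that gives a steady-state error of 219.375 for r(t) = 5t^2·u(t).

20

System type = 2 (two poles at s=0).
K_a = lim_{s→0} s^2·G(s) = K·2·8 / (3·9·13·20) = (4/1755)·K.
e_ss = 10/K_a = 219.375 ⇒ K_a = 16/351 ⇒ K = (16/351)/(4/1755) = 20.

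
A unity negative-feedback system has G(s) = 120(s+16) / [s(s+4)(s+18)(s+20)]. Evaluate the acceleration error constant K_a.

0

One free integrator in G(s): this is a type 1 system.
K_a = lim_{s→0} s^2·G(s) = 0 (the extra factor of s kills the finite limit).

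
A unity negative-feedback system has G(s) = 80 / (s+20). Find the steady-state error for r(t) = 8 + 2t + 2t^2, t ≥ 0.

infinity

No free integrators in G(s): this is a type 0 system. Treating each term separately:
  • 8: e_ss = 8/(1+K_p) with K_p=4 → 1.6.
  • 2t: a type-0 system cannot track it, e_ss → ∞.
  • 2t^2: a type-0 system cannot track it, e_ss → ∞.
The unbounded component dominates.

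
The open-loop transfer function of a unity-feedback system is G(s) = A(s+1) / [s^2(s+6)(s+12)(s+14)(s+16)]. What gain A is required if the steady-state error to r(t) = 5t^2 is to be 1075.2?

Two free integrators in G(s): this is a type 2 system.
K_a = lim_{s→0} s^2·G(s) = A·1 / (6·12·14·16) = (1/16128)·A.
e_ss = 10/K_a = 1075.2 ⇒ K_a = 25/2688 ⇒ A = (25/2688)/(1/16128) = 150.

150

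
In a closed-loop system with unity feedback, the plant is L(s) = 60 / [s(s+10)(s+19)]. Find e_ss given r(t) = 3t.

L(s) has one factor of s in the denominator, so the system is type 1.
K_v = lim_{s→0} s·L(s) = 60 / (10·19) = 6/19.
e_ss = 3/K_v = 3/(6/19) = 9.5.

9.5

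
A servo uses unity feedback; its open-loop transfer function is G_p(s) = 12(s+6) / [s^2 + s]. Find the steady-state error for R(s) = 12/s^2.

1/6

The denominator has no term below s — 1 pole at s=0, type 1.
K_v = lim_{s→0} s·G_p(s) = 12·6 / 1 = 72.
e_ss = 12/K_v = 12/72 = 1/6.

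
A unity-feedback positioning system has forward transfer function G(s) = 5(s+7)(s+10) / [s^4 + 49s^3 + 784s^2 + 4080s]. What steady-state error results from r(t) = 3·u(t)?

0

The denominator has no term below 4080s — 1 pole at s=0, type 1.
K_p = ∞ for a type-1 system; e_ss to a step is zero.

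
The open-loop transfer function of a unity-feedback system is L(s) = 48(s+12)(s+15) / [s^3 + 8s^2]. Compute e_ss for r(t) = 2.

0

Lowest-order denominator term is 8s^2, so the open loop has 2 poles at the origin → type 2 system.
A type-2 system has K_p = ∞, so it tracks a step input with zero steady-state error.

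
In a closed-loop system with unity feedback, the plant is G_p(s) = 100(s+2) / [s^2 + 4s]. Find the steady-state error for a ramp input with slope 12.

0.24

Lowest-order denominator term is 4s, so the open loop has 1 pole at the origin → type 1 system.
K_v = lim_{s→0} s·G_p(s) = 100·2 / 4 = 50.
e_ss = 12/K_v = 12/50 = 0.24.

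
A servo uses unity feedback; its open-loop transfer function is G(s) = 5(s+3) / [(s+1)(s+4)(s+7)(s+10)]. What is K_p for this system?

No free integrators in G(s): this is a type 0 system.
K_p = lim_{s→0} G(s) = 5·3 / (1·4·7·10) = 3/56.

3/56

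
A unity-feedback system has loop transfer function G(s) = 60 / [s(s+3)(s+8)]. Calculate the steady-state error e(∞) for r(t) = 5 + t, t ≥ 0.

0.4

The open loop has one pole at the origin → type 1 system. Treating each term separately:
  • 5: tracked with zero error.
  • t: e_ss = 1/K_v with K_v=2.5 → 0.4.
Total e_ss = 0.4.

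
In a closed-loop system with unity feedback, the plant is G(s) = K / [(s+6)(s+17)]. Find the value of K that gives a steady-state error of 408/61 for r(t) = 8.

The open loop has no poles at the origin → type 0 system.
K_p = lim_{s→0} G(s) = K / (6·17) = (1/102)·K.
e_ss = 8/(1 + K_p) = 408/61 ⇒ 1 + (1/102)·K = 61/51 ⇒ K = 20.

20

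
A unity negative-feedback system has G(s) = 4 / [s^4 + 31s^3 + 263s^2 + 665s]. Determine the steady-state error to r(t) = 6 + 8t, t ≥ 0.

Lowest-order denominator term is 665s, so the open loop has 1 pole at the origin → type 1 system. Treating each term separately:
  • 6: tracked with zero error.
  • 8t: e_ss = 8/K_v with K_v=4/665 → 1330.
Total e_ss = 1330.

1330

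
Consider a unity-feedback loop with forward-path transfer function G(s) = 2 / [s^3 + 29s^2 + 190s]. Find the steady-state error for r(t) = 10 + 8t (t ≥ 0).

The denominator has no term below 190s — 1 pole at s=0, type 1. Treating each term separately:
  • 10: tracked with zero error.
  • 8t: e_ss = 8/K_v with K_v=1/95 → 760.
Total e_ss = 760.

760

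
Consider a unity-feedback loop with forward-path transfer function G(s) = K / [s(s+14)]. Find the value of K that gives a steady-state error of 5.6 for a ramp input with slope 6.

G(s) has one factor of s in the denominator, so the system is type 1.
K_v = lim_{s→0} s·G(s) = K / (14) = (1/14)·K.
e_ss = 6/K_v = 5.6 ⇒ K_v = 15/14 ⇒ K = (15/14)/(1/14) = 15.

15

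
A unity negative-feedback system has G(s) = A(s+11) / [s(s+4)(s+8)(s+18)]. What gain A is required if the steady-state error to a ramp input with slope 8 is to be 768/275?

The open loop has one pole at the origin → type 1 system.
K_v = lim_{s→0} s·G(s) = A·11 / (4·8·18) = (11/576)·A.
e_ss = 8/K_v = 768/275 ⇒ K_v = 275/96 ⇒ A = (275/96)/(11/576) = 150.

150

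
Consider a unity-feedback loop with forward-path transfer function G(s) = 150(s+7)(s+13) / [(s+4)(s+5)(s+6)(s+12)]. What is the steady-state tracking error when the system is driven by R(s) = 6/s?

G(s) has no factors of s in the denominator, so the system is type 0.
K_p = lim_{s→0} G(s) = 150·7·13 / (4·5·6·12) = 455/48.
e_ss = 6/(1 + K_p) = 6/(503/48) = 288/503.

288/503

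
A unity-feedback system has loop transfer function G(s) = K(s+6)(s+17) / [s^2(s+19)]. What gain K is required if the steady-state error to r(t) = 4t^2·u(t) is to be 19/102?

8

The open loop has two poles at the origin → type 2 system.
K_a = lim_{s→0} s^2·G(s) = K·6·17 / (19) = (102/19)·K.
e_ss = 8/K_a = 19/102 ⇒ K_a = 816/19 ⇒ K = (816/19)/(102/19) = 8.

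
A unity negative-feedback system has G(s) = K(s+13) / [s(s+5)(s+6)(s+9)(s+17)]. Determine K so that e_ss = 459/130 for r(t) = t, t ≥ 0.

The open loop has one pole at the origin → type 1 system.
K_v = lim_{s→0} s·G(s) = K·13 / (5·6·9·17) = (13/4590)·K.
e_ss = 1/K_v = 459/130 ⇒ K_v = 130/459 ⇒ K = (130/459)/(13/4590) = 100.

100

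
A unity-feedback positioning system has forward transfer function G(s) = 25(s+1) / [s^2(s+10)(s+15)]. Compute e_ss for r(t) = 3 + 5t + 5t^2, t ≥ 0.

Two free integrators in G(s): this is a type 2 system. By superposition:
  • 3: tracked with zero error.
  • 5t: tracked with zero error.
  • 5t^2: e_ss = 10/K_a with K_a=1/6 → 60.
Total e_ss = 60.

60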